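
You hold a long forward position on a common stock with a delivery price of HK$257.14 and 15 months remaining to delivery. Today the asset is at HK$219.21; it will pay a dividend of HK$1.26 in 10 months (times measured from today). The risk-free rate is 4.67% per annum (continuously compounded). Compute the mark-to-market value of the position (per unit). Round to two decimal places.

-HK$24.56

PV(remaining dividends) I = 1.26·e^(−0.0467·10/12) = 1.2119
Current forward F = (S − I)·e^(rT) = (219.21 − 1.2119)·e^(0.0467·15/12) = 217.9981 × 1.060112 = 231.1024
Value (long) = (F − K)·e^(−rT) = (231.1024 − 257.14) × 0.943296 = -24.5612
Value = -HK$24.56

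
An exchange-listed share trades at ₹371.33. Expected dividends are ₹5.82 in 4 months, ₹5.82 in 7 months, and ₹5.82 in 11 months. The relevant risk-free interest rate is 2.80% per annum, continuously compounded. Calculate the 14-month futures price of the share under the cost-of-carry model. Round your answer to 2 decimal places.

₹365.93

PV(dividends) I = 5.82·e^(−0.0280·4/12) + 5.82·e^(−0.0280·7/12) + 5.82·e^(−0.0280·11/12)
I = 5.7659 + 5.7257 + 5.6725 = 17.1641
F = (S − I)·e^(rT) = (371.33 − 17.1641) · e^(0.0280·14/12)
= 354.1659 · e^0.032667 = 354.1659 × 1.033206 = ₹365.93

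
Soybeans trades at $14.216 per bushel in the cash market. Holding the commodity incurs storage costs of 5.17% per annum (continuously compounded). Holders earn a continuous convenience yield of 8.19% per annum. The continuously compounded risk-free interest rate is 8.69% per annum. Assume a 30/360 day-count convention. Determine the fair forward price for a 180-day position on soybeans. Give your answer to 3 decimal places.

Net carry = r + u − y = 0.0869 + 0.0517 − 0.0819 = 0.0567
F = S·e^((r+u−y)T) = 14.216 · e^(0.0567 × 180/360) = 14.216 · e^0.028350
= 14.216 × 1.028756 = $14.625 per bushel

$14.625 per bushel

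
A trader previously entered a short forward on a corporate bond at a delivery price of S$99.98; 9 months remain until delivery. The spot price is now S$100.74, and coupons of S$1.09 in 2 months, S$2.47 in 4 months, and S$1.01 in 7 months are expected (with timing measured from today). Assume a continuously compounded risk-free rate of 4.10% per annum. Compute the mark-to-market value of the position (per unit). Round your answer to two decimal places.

PV(remaining coupons) I = 1.09·e^(−0.0410·2/12) + 2.47·e^(−0.0410·4/12) + 1.01·e^(−0.0410·7/12) = 4.5052
Current forward F = (S − I)·e^(rT) = (100.74 − 4.5052)·e^(0.0410·9/12) = 96.2348 × 1.031228 = 99.2400
Value (long) = (F − K)·e^(−rT) = (99.2400 − 99.98) × 0.969718 = -0.7176
Short position value = −(long value) = S$0.72

S$0.72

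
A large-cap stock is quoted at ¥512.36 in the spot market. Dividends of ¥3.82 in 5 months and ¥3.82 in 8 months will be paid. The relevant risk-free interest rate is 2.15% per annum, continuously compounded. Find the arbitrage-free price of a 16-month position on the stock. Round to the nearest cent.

PV(dividends) I = 3.82·e^(−0.0215·5/12) + 3.82·e^(−0.0215·8/12)
I = 3.7859 + 3.7656 = 7.5515
F = (S − I)·e^(rT) = (512.36 − 7.5515) · e^(0.0215·16/12)
= 504.8085 · e^0.028667 = 504.8085 × 1.029082 = ¥519.49

¥519.49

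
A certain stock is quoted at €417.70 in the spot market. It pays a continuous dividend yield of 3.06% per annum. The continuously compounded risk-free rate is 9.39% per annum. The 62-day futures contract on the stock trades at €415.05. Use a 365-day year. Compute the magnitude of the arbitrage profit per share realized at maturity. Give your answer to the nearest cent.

€7.17 per share

Fair futures: F* = S·e^(carry·T), with carry = (r − q) = 0.0939 − 0.0306 = 0.0633
F* = 417.70 · e^(0.0633 × 62/365) = 417.70 · e^0.010752 = 417.70 × 1.010810 = €422.2153
Market €415.05 < fair €422.2153: forward underpriced → reverse cash-and-carry (short spot, go long the forward).
At maturity, profit = |F_mkt − F*| = |415.05 − 422.2153| = €7.17 per share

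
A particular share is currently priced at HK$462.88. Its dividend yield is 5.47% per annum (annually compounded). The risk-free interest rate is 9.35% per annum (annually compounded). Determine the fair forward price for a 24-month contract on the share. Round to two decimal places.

F = S · (1+r)^T / (1+q)^T
= 462.88 × 1.195742 / 1.112392 = 462.88 × 1.074929
F = HK$497.56

HK$497.56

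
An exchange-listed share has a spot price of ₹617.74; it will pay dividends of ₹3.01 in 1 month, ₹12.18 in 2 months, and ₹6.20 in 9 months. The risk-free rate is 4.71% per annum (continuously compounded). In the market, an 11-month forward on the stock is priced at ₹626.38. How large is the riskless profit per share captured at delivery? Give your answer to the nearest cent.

₹3.38 per share

PV(dividends) I = 3.01·e^(−0.0471·1/12) + 12.18·e^(−0.0471·2/12) + 6.20·e^(−0.0471·9/12) = 21.0678
Fair forward F* = (S − I)·e^(rT) = (617.74 − 21.0678)·e^0.043175 = 596.6722 × 1.044121 = 622.9980
Market ₹626.38 > fair 622.9980: forward overpriced → cash-and-carry (borrow at r, buy the stock and collect the dividends, short the forward).
Profit at T = |F_mkt − F*| = |626.38 − 622.9980| = ₹3.38 per share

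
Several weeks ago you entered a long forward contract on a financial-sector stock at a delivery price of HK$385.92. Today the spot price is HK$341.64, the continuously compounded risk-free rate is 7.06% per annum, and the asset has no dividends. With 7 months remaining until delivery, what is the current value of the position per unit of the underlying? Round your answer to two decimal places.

Current fair forward for the remaining 7 months: F = S·e^(r·T), r = 0.0706
F = 341.64 · e^(0.0706 × 7/12) = 341.64 × 1.042043 = 356.0036
Value of long forward = (F − K)·e^(−rT) = (356.0036 − 385.92) · e^(−0.0706·7/12)
= -29.9164 × 0.959653 = -28.71

-HK$28.71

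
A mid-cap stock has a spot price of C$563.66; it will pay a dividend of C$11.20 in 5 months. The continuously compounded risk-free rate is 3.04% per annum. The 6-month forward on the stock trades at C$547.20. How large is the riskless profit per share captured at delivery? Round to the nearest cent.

C$13.86 per share

PV(dividends) I = 11.20·e^(−0.0304·5/12) = 11.0590
Fair forward F* = (S − I)·e^(rT) = (563.66 − 11.0590)·e^0.015200 = 552.6010 × 1.015316 = 561.0646
Market C$547.20 < fair 561.0646: forward underpriced → reverse cash-and-carry (short the stock, invest proceeds at r, pay the dividends, go long the forward).
Profit at T = |F_mkt − F*| = |547.20 − 561.0646| = C$13.86 per share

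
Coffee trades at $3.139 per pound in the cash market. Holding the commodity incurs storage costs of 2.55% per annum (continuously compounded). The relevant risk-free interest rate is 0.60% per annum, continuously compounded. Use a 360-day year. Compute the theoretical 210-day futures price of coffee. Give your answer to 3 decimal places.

Net carry = r + u − y = 0.0060 + 0.0255 − 0.0000 = 0.0315
F = S·e^((r+u−y)T) = 3.139 · e^(0.0315 × 210/360) = 3.139 · e^0.018375
= 3.139 × 1.018545 = $3.197 per pound

$3.197 per pound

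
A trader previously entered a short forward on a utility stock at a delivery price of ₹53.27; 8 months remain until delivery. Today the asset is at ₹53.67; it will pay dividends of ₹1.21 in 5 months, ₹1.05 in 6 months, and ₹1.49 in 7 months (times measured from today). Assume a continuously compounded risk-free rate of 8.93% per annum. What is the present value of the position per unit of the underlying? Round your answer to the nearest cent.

PV(remaining dividends) I = 1.21·e^(−0.0893·5/12) + 1.05·e^(−0.0893·6/12) + 1.49·e^(−0.0893·7/12) = 3.5843
Current forward F = (S − I)·e^(rT) = (53.67 − 3.5843)·e^(0.0893·8/12) = 50.0857 × 1.061341 = 53.1580
Value (long) = (F − K)·e^(−rT) = (53.1580 − 53.27) × 0.942204 = -0.1055
Short position value = −(long value) = ₹0.11

₹0.11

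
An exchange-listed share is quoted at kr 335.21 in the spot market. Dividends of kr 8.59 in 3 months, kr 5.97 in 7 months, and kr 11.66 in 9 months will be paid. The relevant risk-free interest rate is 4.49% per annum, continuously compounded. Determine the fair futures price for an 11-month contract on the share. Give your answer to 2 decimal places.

PV(dividends) I = 8.59·e^(−0.0449·3/12) + 5.97·e^(−0.0449·7/12) + 11.66·e^(−0.0449·9/12)
I = 8.4941 + 5.8157 + 11.2739 = 25.5837
F = (S − I)·e^(rT) = (335.21 − 25.5837) · e^(0.0449·11/12)
= 309.6263 · e^0.041158 = 309.6263 × 1.042017 = kr 322.64

kr 322.64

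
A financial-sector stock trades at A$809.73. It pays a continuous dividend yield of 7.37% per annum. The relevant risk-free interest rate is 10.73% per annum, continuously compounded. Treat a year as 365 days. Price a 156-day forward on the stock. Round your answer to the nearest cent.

A$821.44

F = S·e^((r − q)T) = 809.73 · e^((0.1073 − 0.0737) × 156/365)
= 809.73 · e^0.014361 = 809.73 × 1.014465
F = A$821.44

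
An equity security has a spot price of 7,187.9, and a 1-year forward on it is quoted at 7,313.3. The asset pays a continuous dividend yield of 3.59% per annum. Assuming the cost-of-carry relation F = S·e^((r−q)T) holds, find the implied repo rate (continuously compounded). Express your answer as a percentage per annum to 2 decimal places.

From F = S·e^((r−q)T): (r − q) = ln(F/S)/T
ln(7313.3/7187.9) = ln(1.017446) = 0.017296
(r − q) = 0.017296 / (12/12) = 0.017296
r = ln(F/S)/T + q = 0.017296 + 0.0359 = 0.053196
r = 5.32%

5.32%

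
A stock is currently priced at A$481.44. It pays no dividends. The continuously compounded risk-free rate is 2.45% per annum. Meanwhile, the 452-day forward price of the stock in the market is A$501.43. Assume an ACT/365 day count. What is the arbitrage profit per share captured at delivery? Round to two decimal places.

Fair forward: F* = S·e^(carry·T), with carry = r = 0.0245
F* = 481.44 · e^(0.0245 × 452/365) = 481.44 · e^0.030340 = 481.44 × 1.030805 = A$496.2708
Market A$501.43 > fair A$496.2708: forward overpriced → cash-and-carry (buy spot, short the forward).
At maturity, profit = |F_mkt − F*| = |501.43 − 496.2708| = A$5.16 per share

A$5.16 per share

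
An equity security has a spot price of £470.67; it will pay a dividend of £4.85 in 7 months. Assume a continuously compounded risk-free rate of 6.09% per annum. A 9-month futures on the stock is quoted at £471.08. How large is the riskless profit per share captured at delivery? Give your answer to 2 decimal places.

PV(dividends) I = 4.85·e^(−0.0609·7/12) = 4.6807
Fair futures F* = (S − I)·e^(rT) = (470.67 − 4.6807)·e^0.045675 = 465.9893 × 1.046734 = 487.7668
Market £471.08 < fair 487.7668: forward underpriced → reverse cash-and-carry (short the stock, invest proceeds at r, pay the dividends, go long the forward).
Profit at T = |F_mkt − F*| = |471.08 − 487.7668| = £16.69 per share

£16.69 per share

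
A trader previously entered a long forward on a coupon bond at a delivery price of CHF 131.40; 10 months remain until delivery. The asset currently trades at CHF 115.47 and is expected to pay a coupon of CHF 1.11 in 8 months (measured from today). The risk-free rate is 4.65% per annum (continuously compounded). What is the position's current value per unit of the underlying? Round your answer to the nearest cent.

PV(remaining coupons) I = 1.11·e^(−0.0465·8/12) = 1.0761
Current forward F = (S − I)·e^(rT) = (115.47 − 1.0761)·e^(0.0465·10/12) = 114.3939 × 1.039511 = 118.9137
Value (long) = (F − K)·e^(−rT) = (118.9137 − 131.40) × 0.961991 = -12.0117
Value = -CHF 12.01

-CHF 12.01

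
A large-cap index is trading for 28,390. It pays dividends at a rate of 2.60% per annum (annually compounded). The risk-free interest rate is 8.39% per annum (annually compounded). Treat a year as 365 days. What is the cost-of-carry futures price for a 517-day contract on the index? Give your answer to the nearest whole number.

F = S · (1+r)^T / (1+q)^T
= 28390 × 1.120882 / 1.037026 = 28390 × 1.080862
F = 30,686

30,686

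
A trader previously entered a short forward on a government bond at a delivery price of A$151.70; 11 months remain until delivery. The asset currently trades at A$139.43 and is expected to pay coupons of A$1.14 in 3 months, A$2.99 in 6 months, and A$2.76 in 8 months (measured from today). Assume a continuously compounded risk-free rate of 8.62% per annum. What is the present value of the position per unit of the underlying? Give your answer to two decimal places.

A$7.33

PV(remaining coupons) I = 1.14·e^(−0.0862·3/12) + 2.99·e^(−0.0862·6/12) + 2.76·e^(−0.0862·8/12) = 6.5854
Current forward F = (S − I)·e^(rT) = (139.43 − 6.5854)·e^(0.0862·11/12) = 132.8446 × 1.082222 = 143.7673
Value (long) = (F − K)·e^(−rT) = (143.7673 − 151.70) × 0.924025 = -7.3300
Short position value = −(long value) = A$7.33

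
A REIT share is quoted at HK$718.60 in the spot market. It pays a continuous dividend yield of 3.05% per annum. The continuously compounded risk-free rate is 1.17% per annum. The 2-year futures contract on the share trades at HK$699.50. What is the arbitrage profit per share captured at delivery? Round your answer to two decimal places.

Fair futures: F* = S·e^(carry·T), with carry = (r − q) = 0.0117 − 0.0305 = -0.0188
F* = 718.60 · e^(-0.0188 × 2) = 718.60 · e^-0.037600 = 718.60 × 0.963098 = HK$692.0822
Market HK$699.50 > fair HK$692.0822: forward overpriced → cash-and-carry (buy spot, short the forward).
At maturity, profit = |F_mkt − F*| = |699.50 − 692.0822| = HK$7.42 per share

HK$7.42 per share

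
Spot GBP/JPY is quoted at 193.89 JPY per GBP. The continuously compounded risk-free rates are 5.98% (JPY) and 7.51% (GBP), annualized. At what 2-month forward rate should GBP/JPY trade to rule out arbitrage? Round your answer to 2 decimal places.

F = S·e^((r_JPY − r_GBP)T) = 193.89 · e^((0.0598 − 0.0751) × 2/12)
= 193.89 · e^-0.002550 = 193.89 × 0.997453
F = 193.40 JPY per GBP

193.40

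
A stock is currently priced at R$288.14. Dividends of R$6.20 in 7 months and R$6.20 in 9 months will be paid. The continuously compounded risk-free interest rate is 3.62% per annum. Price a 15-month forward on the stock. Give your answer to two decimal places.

R$288.81

PV(dividends) I = 6.20·e^(−0.0362·7/12) + 6.20·e^(−0.0362·9/12)
I = 6.0704 + 6.0339 = 12.1043
F = (S − I)·e^(rT) = (288.14 − 12.1043) · e^(0.0362·15/12)
= 276.0357 · e^0.045250 = 276.0357 × 1.046289 = R$288.81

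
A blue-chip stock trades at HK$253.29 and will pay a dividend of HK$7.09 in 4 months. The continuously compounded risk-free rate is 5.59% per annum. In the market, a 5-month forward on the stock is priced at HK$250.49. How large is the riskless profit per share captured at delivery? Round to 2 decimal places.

PV(dividends) I = 7.09·e^(−0.0559·4/12) = 6.9591
Fair forward F* = (S − I)·e^(rT) = (253.29 − 6.9591)·e^0.023292 = 246.3309 × 1.023565 = 252.1357
Market HK$250.49 < fair 252.1357: forward underpriced → reverse cash-and-carry (short the stock, invest proceeds at r, pay the dividends, go long the forward).
Profit at T = |F_mkt − F*| = |250.49 − 252.1357| = HK$1.65 per share

HK$1.65 per share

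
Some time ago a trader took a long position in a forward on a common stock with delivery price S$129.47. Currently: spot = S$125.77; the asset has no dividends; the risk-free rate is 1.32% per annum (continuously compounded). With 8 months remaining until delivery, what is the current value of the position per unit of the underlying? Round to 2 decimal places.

Current fair forward for the remaining 8 months: F = S·e^(r·T), r = 0.0132
F = 125.77 · e^(0.0132 × 8/12) = 125.77 × 1.008839 = 126.8817
Value of long forward = (F − K)·e^(−rT) = (126.8817 − 129.47) · e^(−0.0132·8/12)
= -2.5883 × 0.991239 = -2.57

-S$2.57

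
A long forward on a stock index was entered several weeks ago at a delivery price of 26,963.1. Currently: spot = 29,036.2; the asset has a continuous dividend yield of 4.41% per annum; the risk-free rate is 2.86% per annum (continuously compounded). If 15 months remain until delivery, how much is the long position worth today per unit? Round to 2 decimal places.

1462.70

Current fair forward for the remaining 15 months: F = S·e^((r − q)·T), (r − q) = 0.0286 − 0.0441 = -0.0155
F = 29036.2 · e^(-0.0155 × 15/12) = 29036.2 × 0.98081149 = 28479.0386
Value of long forward = (F − K)·e^(−rT) = (28479.0386 − 26963.1) · e^(−0.0286·15/12)
= 1515.9386 × 0.96488148 = 1462.70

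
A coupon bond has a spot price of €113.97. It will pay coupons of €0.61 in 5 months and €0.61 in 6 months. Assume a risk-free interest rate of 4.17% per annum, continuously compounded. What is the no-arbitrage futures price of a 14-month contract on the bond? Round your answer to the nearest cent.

PV(coupons) I = 0.61·e^(−0.0417·5/12) + 0.61·e^(−0.0417·6/12)
I = 0.5995 + 0.5974 = 1.1969
F = (S − I)·e^(rT) = (113.97 − 1.1969) · e^(0.0417·14/12)
= 112.7731 · e^0.048650 = 112.7731 × 1.049853 = €118.40

€118.40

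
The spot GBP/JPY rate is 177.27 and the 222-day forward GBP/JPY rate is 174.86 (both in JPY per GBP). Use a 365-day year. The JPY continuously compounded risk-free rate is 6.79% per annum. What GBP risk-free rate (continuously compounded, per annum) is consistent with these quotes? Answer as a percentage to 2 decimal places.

9.04%

F = S·e^((r_JPY − r_GBP)T) ⇒ r_GBP = r_JPY − ln(F/S)/T
ln(174.86/177.27) = -0.013688; /(222/365) = -0.022505
r_GBP = 0.0679 + 0.022505 = 0.090405
r_GBP = 9.04%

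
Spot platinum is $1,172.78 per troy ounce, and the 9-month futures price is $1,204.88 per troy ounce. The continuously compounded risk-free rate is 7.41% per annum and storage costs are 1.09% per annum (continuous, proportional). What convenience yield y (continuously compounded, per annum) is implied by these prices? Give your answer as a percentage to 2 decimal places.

F = S·e^((r+u−y)T) ⇒ (r+u−y) = ln(F/S)/T
ln(1204.88/1172.78) = 0.027003; /T ⇒ 0.036004
y = r + u − ln(F/S)/T = 0.0741 + 0.0109 − 0.036004 = 0.048996
y = 4.90%

4.90%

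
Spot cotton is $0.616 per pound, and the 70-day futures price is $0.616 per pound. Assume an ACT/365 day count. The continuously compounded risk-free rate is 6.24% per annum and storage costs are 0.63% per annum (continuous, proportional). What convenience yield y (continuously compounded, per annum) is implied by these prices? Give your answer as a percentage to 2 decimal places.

F = S·e^((r+u−y)T) ⇒ (r+u−y) = ln(F/S)/T
ln(0.616/0.616) = 0.000000; /T ⇒ 0.000000
y = r + u − ln(F/S)/T = 0.0624 + 0.0063 + 0.000000 = 0.068700
y = 6.87%

6.87%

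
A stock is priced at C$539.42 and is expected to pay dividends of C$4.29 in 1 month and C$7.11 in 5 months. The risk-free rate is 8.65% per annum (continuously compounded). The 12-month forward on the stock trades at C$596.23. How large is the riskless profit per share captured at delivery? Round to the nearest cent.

PV(dividends) I = 4.29·e^(−0.0865·1/12) + 7.11·e^(−0.0865·5/12) = 11.1175
Fair forward F* = (S − I)·e^(rT) = (539.42 − 11.1175)·e^0.086500 = 528.3025 × 1.090351 = 576.0352
Market C$596.23 > fair 576.0352: forward overpriced → cash-and-carry (borrow at r, buy the stock and collect the dividends, short the forward).
Profit at T = |F_mkt − F*| = |596.23 − 576.0352| = C$20.19 per share

C$20.19 per share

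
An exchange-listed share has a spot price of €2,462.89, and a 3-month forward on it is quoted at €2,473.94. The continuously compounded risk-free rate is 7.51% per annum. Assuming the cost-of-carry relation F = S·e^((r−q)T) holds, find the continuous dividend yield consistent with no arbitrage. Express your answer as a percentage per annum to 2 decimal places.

5.72%

From F = S·e^((r−q)T): (r − q) = ln(F/S)/T
ln(2473.94/2462.89) = ln(1.004487) = 0.004477
(r − q) = 0.004477 / (3/12) = 0.017908
q = r − ln(F/S)/T = 0.0751 − 0.017908 = 0.057192
q = 5.72%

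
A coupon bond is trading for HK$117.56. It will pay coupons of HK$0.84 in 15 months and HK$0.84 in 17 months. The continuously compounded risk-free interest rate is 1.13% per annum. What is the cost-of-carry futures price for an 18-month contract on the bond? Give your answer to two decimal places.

PV(coupons) I = 0.84·e^(−0.0113·15/12) + 0.84·e^(−0.0113·17/12)
I = 0.8282 + 0.8267 = 1.6549
F = (S − I)·e^(rT) = (117.56 − 1.6549) · e^(0.0113·18/12)
= 115.9051 · e^0.016950 = 115.9051 × 1.017094 = HK$117.89

HK$117.89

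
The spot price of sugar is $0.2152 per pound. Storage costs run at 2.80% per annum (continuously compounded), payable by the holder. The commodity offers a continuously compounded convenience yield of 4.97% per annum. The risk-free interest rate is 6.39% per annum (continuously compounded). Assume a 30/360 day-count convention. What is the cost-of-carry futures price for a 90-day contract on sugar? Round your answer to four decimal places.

$0.2175 per pound

Net carry = r + u − y = 0.0639 + 0.0280 − 0.0497 = 0.0422
F = S·e^((r+u−y)T) = 0.2152 · e^(0.0422 × 90/360) = 0.2152 · e^0.010550
= 0.2152 × 1.010606 = $0.2175 per pound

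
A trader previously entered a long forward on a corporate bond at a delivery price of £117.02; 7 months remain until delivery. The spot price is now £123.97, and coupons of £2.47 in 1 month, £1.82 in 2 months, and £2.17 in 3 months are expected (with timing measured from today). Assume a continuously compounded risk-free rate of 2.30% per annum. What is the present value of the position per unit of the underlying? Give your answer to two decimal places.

£2.07

PV(remaining coupons) I = 2.47·e^(−0.0230·1/12) + 1.82·e^(−0.0230·2/12) + 2.17·e^(−0.0230·3/12) = 6.4359
Current forward F = (S − I)·e^(rT) = (123.97 − 6.4359)·e^(0.0230·7/12) = 117.5341 × 1.013507 = 119.1216
Value (long) = (F − K)·e^(−rT) = (119.1216 − 117.02) × 0.986673 = 2.0736
Value = £2.07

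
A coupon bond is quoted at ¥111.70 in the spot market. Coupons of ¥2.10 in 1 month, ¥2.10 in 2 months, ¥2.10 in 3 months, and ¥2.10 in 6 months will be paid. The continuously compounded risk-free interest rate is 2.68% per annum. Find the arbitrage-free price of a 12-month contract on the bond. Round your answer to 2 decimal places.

¥106.16

PV(coupons) I = 2.10·e^(−0.0268·1/12) + 2.10·e^(−0.0268·2/12) + 2.10·e^(−0.0268·3/12) + 2.10·e^(−0.0268·6/12)
I = 2.0953 + 2.0906 + 2.0860 + 2.0720 = 8.3439
F = (S − I)·e^(rT) = (111.70 − 8.3439) · e^(0.0268·12/12)
= 103.3561 · e^0.026800 = 103.3561 × 1.027162 = ¥106.16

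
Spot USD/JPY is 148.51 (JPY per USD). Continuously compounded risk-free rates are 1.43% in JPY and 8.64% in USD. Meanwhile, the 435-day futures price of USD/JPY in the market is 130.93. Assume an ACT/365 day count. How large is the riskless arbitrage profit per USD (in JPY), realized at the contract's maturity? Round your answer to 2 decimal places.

Fair futures: F* = S·e^(carry·T), with carry = (r_JPY − r_USD) = 0.0143 − 0.0864 = -0.0721
F* = 148.51 · e^(-0.0721 × 435/365) = 148.51 · e^-0.085927 = 148.51 × 0.917661 = 136.2818
Market 130.93 < fair 136.2818: forward underpriced → reverse cash-and-carry (short spot, go long the forward).
At maturity, profit = |F_mkt − F*| = |130.93 − 136.2818| = 5.35 per USD (in JPY)

5.35 per USD (in JPY)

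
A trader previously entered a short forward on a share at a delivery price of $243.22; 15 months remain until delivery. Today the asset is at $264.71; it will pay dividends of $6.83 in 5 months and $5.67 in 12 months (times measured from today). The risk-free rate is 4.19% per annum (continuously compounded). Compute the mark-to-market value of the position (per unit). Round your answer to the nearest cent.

-$21.75

PV(remaining dividends) I = 6.83·e^(−0.0419·5/12) + 5.67·e^(−0.0419·12/12) = 12.1491
Current forward F = (S − I)·e^(rT) = (264.71 − 12.1491)·e^(0.0419·15/12) = 252.5609 × 1.053771 = 266.1414
Value (long) = (F − K)·e^(−rT) = (266.1414 − 243.22) × 0.948973 = 21.7518
Short position value = −(long value) = -$21.75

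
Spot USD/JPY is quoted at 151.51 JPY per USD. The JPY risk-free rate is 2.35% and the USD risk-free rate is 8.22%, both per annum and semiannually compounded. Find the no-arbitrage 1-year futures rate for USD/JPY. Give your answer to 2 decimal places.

By covered interest parity, F = S · (1+r_JPY/2)^(2T) / (1+r_USD/2)^(2T)
= 151.51 × 1.023638 / 1.083889 = 151.51 × 0.944412
F = 143.09 JPY per USD

143.09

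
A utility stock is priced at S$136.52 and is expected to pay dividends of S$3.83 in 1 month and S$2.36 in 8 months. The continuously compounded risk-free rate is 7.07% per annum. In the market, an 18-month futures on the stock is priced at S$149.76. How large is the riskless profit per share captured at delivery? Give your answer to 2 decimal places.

PV(dividends) I = 3.83·e^(−0.0707·1/12) + 2.36·e^(−0.0707·8/12) = 6.0588
Fair futures F* = (S − I)·e^(rT) = (136.52 − 6.0588)·e^0.106050 = 130.4612 × 1.111877 = 145.0568
Market S$149.76 > fair 145.0568: forward overpriced → cash-and-carry (borrow at r, buy the stock and collect the dividends, short the forward).
Profit at T = |F_mkt − F*| = |149.76 − 145.0568| = S$4.70 per share

S$4.70 per share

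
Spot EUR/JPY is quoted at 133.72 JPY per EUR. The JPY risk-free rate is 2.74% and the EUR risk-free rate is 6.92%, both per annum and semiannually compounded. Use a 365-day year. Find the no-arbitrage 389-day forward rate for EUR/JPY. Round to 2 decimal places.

128.03

By covered interest parity, F = S · (1+r_JPY/2)^(2T) / (1+r_EUR/2)^(2T)
= 133.72 × 1.029428 / 1.075196 = 133.72 × 0.957433
F = 128.03 JPY per EUR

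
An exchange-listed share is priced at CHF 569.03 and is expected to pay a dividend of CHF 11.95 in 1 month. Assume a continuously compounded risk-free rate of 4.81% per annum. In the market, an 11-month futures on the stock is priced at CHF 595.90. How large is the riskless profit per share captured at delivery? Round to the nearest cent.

PV(dividends) I = 11.95·e^(−0.0481·1/12) = 11.9022
Fair futures F* = (S − I)·e^(rT) = (569.03 − 11.9022)·e^0.044092 = 557.1278 × 1.045078 = 582.2420
Market CHF 595.90 > fair 582.2420: forward overpriced → cash-and-carry (borrow at r, buy the stock and collect the dividends, short the forward).
Profit at T = |F_mkt − F*| = |595.90 − 582.2420| = CHF 13.66 per share

CHF 13.66 per share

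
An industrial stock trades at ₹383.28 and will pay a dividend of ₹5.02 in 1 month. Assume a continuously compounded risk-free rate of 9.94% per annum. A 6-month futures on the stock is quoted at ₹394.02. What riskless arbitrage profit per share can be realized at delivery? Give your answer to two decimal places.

PV(dividends) I = 5.02·e^(−0.0994·1/12) = 4.9786
Fair futures F* = (S − I)·e^(rT) = (383.28 − 4.9786)·e^0.049700 = 378.3014 × 1.050956 = 397.5781
Market ₹394.02 < fair 397.5781: forward underpriced → reverse cash-and-carry (short the stock, invest proceeds at r, pay the dividends, go long the forward).
Profit at T = |F_mkt − F*| = |394.02 − 397.5781| = ₹3.56 per share

₹3.56 per share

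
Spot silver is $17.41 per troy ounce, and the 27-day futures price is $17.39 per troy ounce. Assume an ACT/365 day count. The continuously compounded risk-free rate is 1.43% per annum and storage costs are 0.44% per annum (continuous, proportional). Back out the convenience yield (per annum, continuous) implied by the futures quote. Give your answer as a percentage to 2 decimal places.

3.42%

F = S·e^((r+u−y)T) ⇒ (r+u−y) = ln(F/S)/T
ln(17.39/17.41) = -0.001149; /T ⇒ -0.015533
y = r + u − ln(F/S)/T = 0.0143 + 0.0044 + 0.015533 = 0.034233
y = 3.42%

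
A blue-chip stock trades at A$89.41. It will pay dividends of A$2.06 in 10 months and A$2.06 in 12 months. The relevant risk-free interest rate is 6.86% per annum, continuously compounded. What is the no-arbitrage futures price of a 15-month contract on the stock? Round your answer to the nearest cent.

A$93.20

PV(dividends) I = 2.06·e^(−0.0686·10/12) + 2.06·e^(−0.0686·12/12)
I = 1.9455 + 1.9234 = 3.8689
F = (S − I)·e^(rT) = (89.41 − 3.8689) · e^(0.0686·15/12)
= 85.5411 · e^0.085750 = 85.5411 × 1.089534 = A$93.20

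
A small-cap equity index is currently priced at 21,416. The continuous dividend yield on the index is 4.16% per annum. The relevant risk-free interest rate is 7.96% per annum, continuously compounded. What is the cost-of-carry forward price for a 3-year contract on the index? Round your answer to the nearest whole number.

F = S·e^((r − q)T) = 21416 · e^((0.0796 − 0.0416) × 3)
= 21416 · e^0.114000 = 21416 × 1.120752
F = 24,002

24,002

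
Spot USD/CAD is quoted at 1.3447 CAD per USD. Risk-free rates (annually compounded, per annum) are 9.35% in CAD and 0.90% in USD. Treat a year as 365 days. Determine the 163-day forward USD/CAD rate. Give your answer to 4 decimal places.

1.3939

By covered interest parity, F = S · (1+r_CAD)^T / (1+r_USD)^T
= 1.3447 × 1.040724 / 1.004009 = 1.3447 × 1.036568
F = 1.3939 CAD per USD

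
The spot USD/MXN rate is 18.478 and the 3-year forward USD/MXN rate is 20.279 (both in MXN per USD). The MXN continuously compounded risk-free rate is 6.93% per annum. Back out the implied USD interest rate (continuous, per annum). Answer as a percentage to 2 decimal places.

3.83%

F = S·e^((r_MXN − r_USD)T) ⇒ r_USD = r_MXN − ln(F/S)/T
ln(20.279/18.478) = 0.093005; /(3) = 0.031002
r_USD = 0.0693 − 0.031002 = 0.038298
r_USD = 3.83%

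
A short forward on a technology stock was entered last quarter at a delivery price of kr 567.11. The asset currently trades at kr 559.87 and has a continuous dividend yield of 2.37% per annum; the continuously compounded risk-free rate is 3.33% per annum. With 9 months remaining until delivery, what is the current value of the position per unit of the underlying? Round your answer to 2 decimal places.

kr 3.12

Current fair forward for the remaining 9 months: F = S·e^((r − q)·T), (r − q) = 0.0333 − 0.0237 = 0.0096
F = 559.87 · e^(0.0096 × 9/12) = 559.87 × 1.007226 = 563.9156
Value of long forward = (F − K)·e^(−rT) = (563.9156 − 567.11) · e^(−0.0333·9/12)
= -3.1944 × 0.975334 = -3.12
Short position value = −(long value) = kr 3.12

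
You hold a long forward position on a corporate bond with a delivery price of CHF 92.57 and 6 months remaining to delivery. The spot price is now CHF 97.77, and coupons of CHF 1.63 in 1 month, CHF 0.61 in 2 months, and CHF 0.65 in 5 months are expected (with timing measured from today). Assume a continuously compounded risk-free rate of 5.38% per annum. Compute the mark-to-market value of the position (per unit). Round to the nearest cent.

PV(remaining coupons) I = 1.63·e^(−0.0538·1/12) + 0.61·e^(−0.0538·2/12) + 0.65·e^(−0.0538·5/12) = 2.8629
Current forward F = (S − I)·e^(rT) = (97.77 − 2.8629)·e^(0.0538·6/12) = 94.9071 × 1.027265 = 97.4947
Value (long) = (F − K)·e^(−rT) = (97.4947 − 92.57) × 0.973459 = 4.7940
Value = CHF 4.79

CHF 4.79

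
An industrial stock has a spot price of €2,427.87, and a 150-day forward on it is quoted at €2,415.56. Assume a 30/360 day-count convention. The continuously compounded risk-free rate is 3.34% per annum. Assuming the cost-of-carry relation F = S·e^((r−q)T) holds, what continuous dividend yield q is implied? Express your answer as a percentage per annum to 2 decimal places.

From F = S·e^((r−q)T): (r − q) = ln(F/S)/T
ln(2415.56/2427.87) = ln(0.994930) = -0.005083
(r − q) = -0.005083 / (150/360) = -0.012199
q = r − ln(F/S)/T = 0.0334 + 0.012199 = 0.045599
q = 4.56%

4.56%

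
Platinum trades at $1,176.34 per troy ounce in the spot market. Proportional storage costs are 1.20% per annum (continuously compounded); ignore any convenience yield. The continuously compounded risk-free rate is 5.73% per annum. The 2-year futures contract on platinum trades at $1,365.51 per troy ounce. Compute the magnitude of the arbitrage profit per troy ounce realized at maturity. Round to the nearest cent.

$14.29 per troy ounce

Fair futures: F* = S·e^(carry·T), with carry = (r + u) = 0.0573 + 0.0120 = 0.0693
F* = 1176.34 · e^(0.0693 × 2) = 1176.34 · e^0.13860000 = 1176.34 × 1.14866454 = $1351.2200
Market $1365.51 > fair $1351.2200: forward overpriced → cash-and-carry (buy spot, short the forward).
At maturity, profit = |F_mkt − F*| = |1365.51 − 1351.2200| = $14.29 per troy ounce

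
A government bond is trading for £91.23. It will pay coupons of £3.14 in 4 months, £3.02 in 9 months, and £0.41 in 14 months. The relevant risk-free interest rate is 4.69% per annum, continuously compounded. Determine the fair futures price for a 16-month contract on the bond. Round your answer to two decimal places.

£90.31

PV(coupons) I = 3.14·e^(−0.0469·4/12) + 3.02·e^(−0.0469·9/12) + 0.41·e^(−0.0469·14/12)
I = 3.0913 + 2.9156 + 0.3882 = 6.3951
F = (S − I)·e^(rT) = (91.23 − 6.3951) · e^(0.0469·16/12)
= 84.8349 · e^0.062533 = 84.8349 × 1.064530 = £90.31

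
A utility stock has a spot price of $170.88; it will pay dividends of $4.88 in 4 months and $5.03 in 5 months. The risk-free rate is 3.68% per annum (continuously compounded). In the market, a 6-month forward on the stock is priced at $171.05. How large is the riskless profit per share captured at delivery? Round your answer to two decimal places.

PV(dividends) I = 4.88·e^(−0.0368·4/12) + 5.03·e^(−0.0368·5/12) = 9.7740
Fair forward F* = (S − I)·e^(rT) = (170.88 − 9.7740)·e^0.018400 = 161.1060 × 1.018570 = 164.0977
Market $171.05 > fair 164.0977: forward overpriced → cash-and-carry (borrow at r, buy the stock and collect the dividends, short the forward).
Profit at T = |F_mkt − F*| = |171.05 − 164.0977| = $6.95 per share

$6.95 per share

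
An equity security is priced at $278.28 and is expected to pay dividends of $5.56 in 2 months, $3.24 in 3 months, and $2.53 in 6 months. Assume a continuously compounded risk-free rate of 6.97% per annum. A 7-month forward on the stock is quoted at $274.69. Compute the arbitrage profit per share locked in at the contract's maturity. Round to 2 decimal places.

PV(dividends) I = 5.56·e^(−0.0697·2/12) + 3.24·e^(−0.0697·3/12) + 2.53·e^(−0.0697·6/12) = 11.1232
Fair forward F* = (S − I)·e^(rT) = (278.28 − 11.1232)·e^0.040658 = 267.1568 × 1.041496 = 278.2427
Market $274.69 < fair 278.2427: forward underpriced → reverse cash-and-carry (short the stock, invest proceeds at r, pay the dividends, go long the forward).
Profit at T = |F_mkt − F*| = |274.69 − 278.2427| = $3.55 per share

$3.55 per share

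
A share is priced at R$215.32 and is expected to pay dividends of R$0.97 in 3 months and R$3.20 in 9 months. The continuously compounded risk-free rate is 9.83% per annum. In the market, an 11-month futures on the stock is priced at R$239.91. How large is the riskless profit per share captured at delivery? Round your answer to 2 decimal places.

R$8.58 per share

PV(dividends) I = 0.97·e^(−0.0983·3/12) + 3.20·e^(−0.0983·9/12) = 3.9190
Fair futures F* = (S − I)·e^(rT) = (215.32 − 3.9190)·e^0.090108 = 211.4010 × 1.094292 = 231.3344
Market R$239.91 > fair 231.3344: forward overpriced → cash-and-carry (borrow at r, buy the stock and collect the dividends, short the forward).
Profit at T = |F_mkt − F*| = |239.91 − 231.3344| = R$8.58 per share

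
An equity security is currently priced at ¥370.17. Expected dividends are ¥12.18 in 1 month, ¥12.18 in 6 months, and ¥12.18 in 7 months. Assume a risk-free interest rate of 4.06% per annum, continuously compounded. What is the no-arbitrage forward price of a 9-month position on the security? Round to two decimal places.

¥344.53

PV(dividends) I = 12.18·e^(−0.0406·1/12) + 12.18·e^(−0.0406·6/12) + 12.18·e^(−0.0406·7/12)
I = 12.1389 + 11.9352 + 11.8949 = 35.9690
F = (S − I)·e^(rT) = (370.17 − 35.9690) · e^(0.0406·9/12)
= 334.2010 · e^0.030450 = 334.2010 × 1.030918 = ¥344.53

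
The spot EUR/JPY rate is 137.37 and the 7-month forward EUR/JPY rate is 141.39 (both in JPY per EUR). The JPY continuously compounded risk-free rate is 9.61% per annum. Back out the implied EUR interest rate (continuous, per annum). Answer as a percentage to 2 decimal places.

F = S·e^((r_JPY − r_EUR)T) ⇒ r_EUR = r_JPY − ln(F/S)/T
ln(141.39/137.37) = 0.028844; /(7/12) = 0.049447
r_EUR = 0.0961 − 0.049447 = 0.046653
r_EUR = 4.67%

4.67%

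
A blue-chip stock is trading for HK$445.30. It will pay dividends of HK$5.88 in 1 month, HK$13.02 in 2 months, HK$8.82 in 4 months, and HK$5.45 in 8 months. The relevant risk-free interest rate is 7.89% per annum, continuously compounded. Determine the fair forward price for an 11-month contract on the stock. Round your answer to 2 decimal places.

PV(dividends) I = 5.88·e^(−0.0789·1/12) + 13.02·e^(−0.0789·2/12) + 8.82·e^(−0.0789·4/12) + 5.45·e^(−0.0789·8/12)
I = 5.8415 + 12.8499 + 8.5911 + 5.1707 = 32.4532
F = (S − I)·e^(rT) = (445.30 − 32.4532) · e^(0.0789·11/12)
= 412.8468 · e^0.072325 = 412.8468 × 1.075005 = HK$443.81

HK$443.81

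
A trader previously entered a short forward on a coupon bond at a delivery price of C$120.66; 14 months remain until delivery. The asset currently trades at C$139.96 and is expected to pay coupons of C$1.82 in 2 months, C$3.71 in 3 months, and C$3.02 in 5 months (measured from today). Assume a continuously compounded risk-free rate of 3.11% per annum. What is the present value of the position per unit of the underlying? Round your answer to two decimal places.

-C$15.13

PV(remaining coupons) I = 1.82·e^(−0.0311·2/12) + 3.71·e^(−0.0311·3/12) + 3.02·e^(−0.0311·5/12) = 8.4730
Current forward F = (S − I)·e^(rT) = (139.96 − 8.4730)·e^(0.0311·14/12) = 131.4870 × 1.036950 = 136.3454
Value (long) = (F − K)·e^(−rT) = (136.3454 − 120.66) × 0.964367 = 15.1265
Short position value = −(long value) = -C$15.13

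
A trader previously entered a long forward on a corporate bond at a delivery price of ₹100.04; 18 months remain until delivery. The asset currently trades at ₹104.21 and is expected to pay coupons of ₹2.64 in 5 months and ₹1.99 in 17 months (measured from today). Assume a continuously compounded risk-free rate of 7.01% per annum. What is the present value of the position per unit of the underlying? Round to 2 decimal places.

₹9.79

PV(remaining coupons) I = 2.64·e^(−0.0701·5/12) + 1.99·e^(−0.0701·17/12) = 4.3659
Current forward F = (S − I)·e^(rT) = (104.21 − 4.3659)·e^(0.0701·18/12) = 99.8441 × 1.110877 = 110.9145
Value (long) = (F − K)·e^(−rT) = (110.9145 − 100.04) × 0.900189 = 9.7891
Value = ₹9.79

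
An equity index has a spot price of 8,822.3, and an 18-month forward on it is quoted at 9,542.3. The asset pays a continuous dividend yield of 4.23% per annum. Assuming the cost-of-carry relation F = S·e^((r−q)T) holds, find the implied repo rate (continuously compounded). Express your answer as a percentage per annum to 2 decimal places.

From F = S·e^((r−q)T): (r − q) = ln(F/S)/T
ln(9542.3/8822.3) = ln(1.081611) = 0.078452
(r − q) = 0.078452 / (18/12) = 0.052301
r = ln(F/S)/T + q = 0.052301 + 0.0423 = 0.094601
r = 9.46%

9.46%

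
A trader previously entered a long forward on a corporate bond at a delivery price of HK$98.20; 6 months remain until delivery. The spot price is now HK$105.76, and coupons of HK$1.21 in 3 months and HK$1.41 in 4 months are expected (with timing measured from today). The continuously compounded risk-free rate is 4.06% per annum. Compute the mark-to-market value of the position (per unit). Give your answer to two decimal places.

PV(remaining coupons) I = 1.21·e^(−0.0406·3/12) + 1.41·e^(−0.0406·4/12) = 2.5888
Current forward F = (S − I)·e^(rT) = (105.76 − 2.5888)·e^(0.0406·6/12) = 103.1712 × 1.020507 = 105.2869
Value (long) = (F − K)·e^(−rT) = (105.2869 − 98.20) × 0.979905 = 6.9445
Value = HK$6.94

HK$6.94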